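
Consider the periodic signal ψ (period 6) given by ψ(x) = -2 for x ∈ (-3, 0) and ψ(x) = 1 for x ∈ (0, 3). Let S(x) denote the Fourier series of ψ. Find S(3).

-1/2

At x = 3 the one-sided limits are ψ(3^-) = 1 and ψ(3^+) = -2.
By Dirichlet's theorem the series converges to their average, [(1) + (-2)]/2 = -1/2.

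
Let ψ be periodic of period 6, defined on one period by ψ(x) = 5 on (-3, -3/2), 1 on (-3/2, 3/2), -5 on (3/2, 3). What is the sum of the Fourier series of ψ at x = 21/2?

x = 21/2 differs from x = -3/2 by 2 full period(s), and the series is 6-periodic.
At x = -3/2 the one-sided limits are ψ(-3/2^-) = 5 and ψ(-3/2^+) = 1.
By Dirichlet's theorem the series converges to their average, [(5) + (1)]/2 = 3.

3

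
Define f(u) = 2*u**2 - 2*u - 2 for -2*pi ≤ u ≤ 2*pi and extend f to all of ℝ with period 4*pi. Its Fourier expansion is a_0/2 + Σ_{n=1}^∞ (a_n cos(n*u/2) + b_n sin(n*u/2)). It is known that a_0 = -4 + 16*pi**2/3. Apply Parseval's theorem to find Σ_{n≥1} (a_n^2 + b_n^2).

Parseval: a_0^2/2 + Σ_{n≥1} (a_n^2+b_n^2) = (1/(2*pi)) ∫_{-2*pi}^{2*pi} f(u)^2 du = -32*pi**2/3 + 8 + 128*pi**4/5.
Subtract a_0^2/2 = 8*(3 - 4*pi**2)**2/9: Σ (a_n^2+b_n^2) = 32*pi**2*(15 + 16*pi**2)/45.

32*pi**2*(15 + 16*pi**2)/45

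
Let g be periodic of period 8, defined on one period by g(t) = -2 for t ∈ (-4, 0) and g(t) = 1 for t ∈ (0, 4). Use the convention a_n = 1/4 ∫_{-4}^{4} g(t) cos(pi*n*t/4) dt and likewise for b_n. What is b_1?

b_1 = 1/4 ∫_{-4}^{4} g(t) sin(pi*t/4) dt.
Split the integral at the breakpoints.
Directly, an antiderivative of (-2) sin(pi*t/4) is 8*cos(pi*t/4)/pi; evaluating from -4 to 0: ∫_{-4}^{0} (-2) sin(pi*t/4) dt = (8/pi) - (-8/pi) = 16/pi.
Directly, an antiderivative of (1) sin(pi*t/4) is -4*cos(pi*t/4)/pi; evaluating from 0 to 4: ∫_{0}^{4} (1) sin(pi*t/4) dt = (4/pi) - (-4/pi) = 8/pi.
Summing the pieces and multiplying by (1/4) gives b_1 = 6/pi.

6/pi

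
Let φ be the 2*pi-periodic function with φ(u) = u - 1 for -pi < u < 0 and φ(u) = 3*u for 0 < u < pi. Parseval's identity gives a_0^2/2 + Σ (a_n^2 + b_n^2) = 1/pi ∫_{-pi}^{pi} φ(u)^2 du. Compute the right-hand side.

1 + pi + 10*pi**2/3

1/pi ∫_{-pi}^{pi} φ(u)^2 du = 1/pi · (pi*(1 + pi + 10*pi**2/3)) = 1 + pi + 10*pi**2/3.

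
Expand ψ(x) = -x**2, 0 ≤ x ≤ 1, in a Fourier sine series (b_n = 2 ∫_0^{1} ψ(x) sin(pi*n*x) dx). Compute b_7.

b_7 = 2 ∫_0^{1} (-x**2) sin(7*pi*x) dx.
Integrating by parts twice (tabular method), an antiderivative of (-x**2) sin(7*pi*x) is x**2*cos(7*pi*x)/(7*pi) - 2*x*sin(7*pi*x)/(49*pi**2) - 2*cos(7*pi*x)/(343*pi**3); evaluating from 0 to 1: ∫_{0}^{1} (-x**2) sin(7*pi*x) dx = ((2 - 49*pi**2)/(343*pi**3)) - (-2/(343*pi**3)) = (4 - 49*pi**2)/(343*pi**3).
Hence b_7 = 2·((4 - 49*pi**2)/(343*pi**3)) = 2*(4 - 49*pi**2)/(343*pi**3).

2*(4 - 49*pi**2)/(343*pi**3)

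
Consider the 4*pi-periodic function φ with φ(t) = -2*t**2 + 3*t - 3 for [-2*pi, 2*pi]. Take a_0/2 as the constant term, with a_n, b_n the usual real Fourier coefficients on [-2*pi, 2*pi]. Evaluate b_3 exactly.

4

b_3 = (1/(2*pi)) ∫_{-2*pi}^{2*pi} φ(t) sin(3*t/2) dt.
Integrating by parts twice (tabular method), an antiderivative of (-2*t**2 + 3*t - 3) sin(3*t/2) is 4*t**2*cos(3*t/2)/3 - 16*t*sin(3*t/2)/9 - 2*t*cos(3*t/2) + 4*sin(3*t/2)/3 + 22*cos(3*t/2)/27; evaluating from -2*pi to 2*pi: ∫_{-2*pi}^{2*pi} (-2*t**2 + 3*t - 3) sin(3*t/2) dt = (-16*pi**2/3 - 22/27 + 4*pi) - (-16*pi**2/3 - 4*pi - 22/27) = 8*pi.
Hence b_3 = (1/(2*pi))·(8*pi) = 4.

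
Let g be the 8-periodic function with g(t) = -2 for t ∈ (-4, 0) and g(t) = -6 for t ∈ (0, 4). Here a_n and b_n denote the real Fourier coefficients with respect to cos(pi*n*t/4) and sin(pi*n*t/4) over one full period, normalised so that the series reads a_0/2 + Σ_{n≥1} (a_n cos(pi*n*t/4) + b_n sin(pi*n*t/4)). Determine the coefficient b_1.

-8/pi

b_1 = 1/4 ∫_{-4}^{4} g(t) sin(pi*t/4) dt.
Split the integral at the breakpoints.
Directly, an antiderivative of (-2) sin(pi*t/4) is 8*cos(pi*t/4)/pi; evaluating from -4 to 0: ∫_{-4}^{0} (-2) sin(pi*t/4) dt = (8/pi) - (-8/pi) = 16/pi.
Directly, an antiderivative of (-6) sin(pi*t/4) is 24*cos(pi*t/4)/pi; evaluating from 0 to 4: ∫_{0}^{4} (-6) sin(pi*t/4) dt = (-24/pi) - (24/pi) = -48/pi.
Summing the pieces and multiplying by (1/4) gives b_1 = -8/pi.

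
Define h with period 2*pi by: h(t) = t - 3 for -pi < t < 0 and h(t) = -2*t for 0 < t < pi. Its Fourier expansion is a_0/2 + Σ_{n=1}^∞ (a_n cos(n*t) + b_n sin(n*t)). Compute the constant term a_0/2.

a_0 = 1/pi ∫_{-pi}^{pi} h(t) dt = 1/pi · (-3*pi*(2 + pi)/2) = -3*pi/2 - 3.
So the constant term a_0/2 = -3*pi/4 - 3/2.

-3*pi/4 - 3/2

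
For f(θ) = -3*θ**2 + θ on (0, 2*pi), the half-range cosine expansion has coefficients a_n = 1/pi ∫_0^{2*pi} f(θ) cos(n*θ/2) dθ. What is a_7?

8*(-1 + 6*pi)/(49*pi)

a_7 = 1/pi ∫_0^{2*pi} (-3*θ**2 + θ) cos(7*θ/2) dθ.
Integrating by parts twice (tabular method), an antiderivative of (-3*θ**2 + θ) cos(7*θ/2) is -6*θ**2*sin(7*θ/2)/7 + 2*θ*sin(7*θ/2)/7 - 24*θ*cos(7*θ/2)/49 + 48*sin(7*θ/2)/343 + 4*cos(7*θ/2)/49; evaluating from 0 to 2*pi: ∫_{0}^{2*pi} (-3*θ**2 + θ) cos(7*θ/2) dθ = (-4/49 + 48*pi/49) - (4/49) = -8/49 + 48*pi/49.
Hence a_7 = (1/pi)·(-8/49 + 48*pi/49) = 8*(-1 + 6*pi)/(49*pi).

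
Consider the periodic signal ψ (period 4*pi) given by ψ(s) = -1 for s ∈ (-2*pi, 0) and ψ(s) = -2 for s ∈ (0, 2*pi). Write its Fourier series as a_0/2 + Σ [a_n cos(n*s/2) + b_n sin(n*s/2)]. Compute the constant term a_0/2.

-3/2

a_0 = (1/(2*pi)) ∫_{-2*pi}^{2*pi} ψ(s) ds = (1/(2*pi)) · (-6*pi) = -3.
So the constant term a_0/2 = -3/2.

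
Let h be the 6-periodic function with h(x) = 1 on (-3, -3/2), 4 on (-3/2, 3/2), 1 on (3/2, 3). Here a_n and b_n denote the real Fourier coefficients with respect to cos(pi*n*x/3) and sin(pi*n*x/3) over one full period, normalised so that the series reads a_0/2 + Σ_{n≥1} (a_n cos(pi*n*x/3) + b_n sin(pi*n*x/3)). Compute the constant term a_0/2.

a_0 = 1/3 ∫_{-3}^{3} h(x) dx = 1/3 · (15) = 5.
So the constant term a_0/2 = 5/2.

5/2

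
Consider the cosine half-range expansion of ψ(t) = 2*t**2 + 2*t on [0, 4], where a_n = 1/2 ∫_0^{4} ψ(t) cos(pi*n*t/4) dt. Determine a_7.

a_7 = 1/2 ∫_0^{4} (2*t**2 + 2*t) cos(7*pi*t/4) dt.
Integrating by parts twice (tabular method), an antiderivative of (2*t**2 + 2*t) cos(7*pi*t/4) is 8*t**2*sin(7*pi*t/4)/(7*pi) + 8*t*sin(7*pi*t/4)/(7*pi) + 64*t*cos(7*pi*t/4)/(49*pi**2) - 256*sin(7*pi*t/4)/(343*pi**3) + 32*cos(7*pi*t/4)/(49*pi**2); evaluating from 0 to 4: ∫_{0}^{4} (2*t**2 + 2*t) cos(7*pi*t/4) dt = (-288/(49*pi**2)) - (32/(49*pi**2)) = -320/(49*pi**2).
Hence a_7 = (1/2)·(-320/(49*pi**2)) = -160/(49*pi**2).

-160/(49*pi**2)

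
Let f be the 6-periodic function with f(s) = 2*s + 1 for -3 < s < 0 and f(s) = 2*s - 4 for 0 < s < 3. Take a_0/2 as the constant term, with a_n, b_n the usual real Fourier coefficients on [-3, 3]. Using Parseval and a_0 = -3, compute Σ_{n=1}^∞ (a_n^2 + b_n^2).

Parseval: a_0^2/2 + Σ_{n≥1} (a_n^2+b_n^2) = 1/3 ∫_{-3}^{3} f(s)^2 ds = 11.
Subtract a_0^2/2 = 9/2: Σ (a_n^2+b_n^2) = 13/2.

13/2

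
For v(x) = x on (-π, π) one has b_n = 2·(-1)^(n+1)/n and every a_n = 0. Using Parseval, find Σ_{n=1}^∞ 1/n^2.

Parseval: Σ b_n^2 = (1/π) ∫_{-π}^{π} v(x)^2 dx = 2*pi**2/3.
Σ b_n^2 = Σ 4/n^2, so Σ 1/n^2 = (2*pi**2/3)/4 = pi**2/6.

pi**2/6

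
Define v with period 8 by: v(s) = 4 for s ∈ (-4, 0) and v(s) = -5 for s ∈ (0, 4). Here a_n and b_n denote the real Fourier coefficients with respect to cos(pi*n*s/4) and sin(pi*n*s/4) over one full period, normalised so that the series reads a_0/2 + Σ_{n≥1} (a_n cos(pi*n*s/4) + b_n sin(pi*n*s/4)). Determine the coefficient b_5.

b_5 = 1/4 ∫_{-4}^{4} v(s) sin(5*pi*s/4) ds.
Split the integral at the breakpoints.
Directly, an antiderivative of (4) sin(5*pi*s/4) is -16*cos(5*pi*s/4)/(5*pi); evaluating from -4 to 0: ∫_{-4}^{0} (4) sin(5*pi*s/4) ds = (-16/(5*pi)) - (16/(5*pi)) = -32/(5*pi).
Directly, an antiderivative of (-5) sin(5*pi*s/4) is 4*cos(5*pi*s/4)/pi; evaluating from 0 to 4: ∫_{0}^{4} (-5) sin(5*pi*s/4) ds = (-4/pi) - (4/pi) = -8/pi.
Summing the pieces and multiplying by (1/4) gives b_5 = -18/(5*pi).

-18/(5*pi)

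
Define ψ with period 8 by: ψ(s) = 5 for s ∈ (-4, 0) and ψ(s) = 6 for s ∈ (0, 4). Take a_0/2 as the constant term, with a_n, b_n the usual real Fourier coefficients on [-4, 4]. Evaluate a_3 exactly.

a_3 = 1/4 ∫_{-4}^{4} ψ(s) cos(3*pi*s/4) ds.
Split the integral at the breakpoints.
Directly, an antiderivative of (5) cos(3*pi*s/4) is 20*sin(3*pi*s/4)/(3*pi); evaluating from -4 to 0: ∫_{-4}^{0} (5) cos(3*pi*s/4) ds = (0) - (0) = 0.
Directly, an antiderivative of (6) cos(3*pi*s/4) is 8*sin(3*pi*s/4)/pi; evaluating from 0 to 4: ∫_{0}^{4} (6) cos(3*pi*s/4) ds = (0) - (0) = 0.
Summing the pieces and multiplying by (1/4) gives a_3 = 0.

0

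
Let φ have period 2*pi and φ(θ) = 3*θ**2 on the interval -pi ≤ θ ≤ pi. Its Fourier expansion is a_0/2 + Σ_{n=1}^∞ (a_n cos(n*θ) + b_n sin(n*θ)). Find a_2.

3

a_2 = 1/pi ∫_{-pi}^{pi} φ(θ) cos(2*θ) dθ.
φ is even and cos(2*θ) is even, so the integrand is even and a_2 = 2/pi ∫_0^{pi} φ(θ) cos(2*θ) dθ.
Integrating by parts twice (tabular method), an antiderivative of (3*θ**2) cos(2*θ) is 3*θ**2*sin(2*θ)/2 + 3*θ*cos(2*θ)/2 - 3*sin(2*θ)/4; evaluating from 0 to pi: ∫_{0}^{pi} (3*θ**2) cos(2*θ) dθ = (3*pi/2) - (0) = 3*pi/2.
Hence a_2 = (2/pi)·(3*pi/2) = 3.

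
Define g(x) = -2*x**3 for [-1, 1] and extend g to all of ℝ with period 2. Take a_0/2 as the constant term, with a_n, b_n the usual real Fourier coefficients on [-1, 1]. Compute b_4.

(-3/8 + pi**2)/pi**3

b_4 = ∫_{-1}^{1} g(x) sin(4*pi*x) dx.
g is odd and sin(4*pi*x) is odd, so the integrand is even and b_4 = 2 ∫_0^{1} g(x) sin(4*pi*x) dx.
Integrating by parts three times (tabular method), an antiderivative of (-2*x**3) sin(4*pi*x) is x**3*cos(4*pi*x)/(2*pi) - 3*x**2*sin(4*pi*x)/(8*pi**2) - 3*x*cos(4*pi*x)/(16*pi**3) + 3*sin(4*pi*x)/(64*pi**4); evaluating from 0 to 1: ∫_{0}^{1} (-2*x**3) sin(4*pi*x) dx = ((-3 + 8*pi**2)/(16*pi**3)) - (0) = (-3 + 8*pi**2)/(16*pi**3).
Hence b_4 = 2·((-3 + 8*pi**2)/(16*pi**3)) = (-3/8 + pi**2)/pi**3.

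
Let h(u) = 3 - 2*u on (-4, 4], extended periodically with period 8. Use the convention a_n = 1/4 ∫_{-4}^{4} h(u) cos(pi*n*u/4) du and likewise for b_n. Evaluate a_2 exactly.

0

a_2 = 1/4 ∫_{-4}^{4} h(u) cos(pi*u/2) du.
Integrating by parts (boundary term plus one more integral), an antiderivative of (3 - 2*u) cos(pi*u/2) is -4*u*sin(pi*u/2)/pi + 6*sin(pi*u/2)/pi - 8*cos(pi*u/2)/pi**2; evaluating from -4 to 4: ∫_{-4}^{4} (3 - 2*u) cos(pi*u/2) du = (-8/pi**2) - (-8/pi**2) = 0.
Hence a_2 = (1/4)·(0) = 0.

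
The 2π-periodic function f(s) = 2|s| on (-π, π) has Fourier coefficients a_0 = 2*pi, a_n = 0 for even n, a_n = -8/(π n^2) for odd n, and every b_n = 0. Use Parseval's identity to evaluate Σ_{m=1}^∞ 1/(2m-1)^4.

pi**4/96

Parseval: a_0^2/2 + Σ a_n^2 = (1/π) ∫_{-π}^{π} f(s)^2 ds = 8*pi**2/3.
Subtract a_0^2/2 = 2*pi**2: Σ a_n^2 = 2*pi**2/3.
Only odd n contribute, with a_n^2 = 64/(π^2 n^4), so Σ_{m≥1} 1/(2m-1)^4 = π^2·(2*pi**2/3)/64 = pi**4/96.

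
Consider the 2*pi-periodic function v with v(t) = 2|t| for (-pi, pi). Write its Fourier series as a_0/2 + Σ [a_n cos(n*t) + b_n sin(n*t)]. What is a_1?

a_1 = 1/pi ∫_{-pi}^{pi} v(t) cos(t) dt.
v is even and cos(t) is even, so the integrand is even and a_1 = 2/pi ∫_0^{pi} v(t) cos(t) dt.
Integrating by parts (boundary term plus one more integral), an antiderivative of (2*t) cos(t) is 2*t*sin(t) + 2*cos(t); evaluating from 0 to pi: ∫_{0}^{pi} (2*t) cos(t) dt = (-2) - (2) = -4.
Hence a_1 = (2/pi)·(-4) = -8/pi.

-8/pi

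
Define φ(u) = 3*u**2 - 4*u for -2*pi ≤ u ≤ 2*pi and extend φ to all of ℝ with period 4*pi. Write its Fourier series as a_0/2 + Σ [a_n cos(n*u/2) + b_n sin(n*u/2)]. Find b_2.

b_2 = (1/(2*pi)) ∫_{-2*pi}^{2*pi} φ(u) sin(u) du.
Integrating by parts twice (tabular method), an antiderivative of (3*u**2 - 4*u) sin(u) is -3*u**2*cos(u) + 6*u*sin(u) + 4*u*cos(u) - 4*sin(u) + 6*cos(u); evaluating from -2*pi to 2*pi: ∫_{-2*pi}^{2*pi} (3*u**2 - 4*u) sin(u) du = (-12*pi**2 + 6 + 8*pi) - (-12*pi**2 - 8*pi + 6) = 16*pi.
Hence b_2 = (1/(2*pi))·(16*pi) = 8.

8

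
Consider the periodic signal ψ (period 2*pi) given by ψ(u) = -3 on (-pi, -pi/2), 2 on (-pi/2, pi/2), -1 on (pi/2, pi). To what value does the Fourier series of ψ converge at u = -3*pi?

-2

u = -3*pi differs from u = pi by -2 full period(s), and the series is 2*pi-periodic.
At u = pi the one-sided limits are ψ(pi^-) = -1 and ψ(pi^+) = -3.
By Dirichlet's theorem the series converges to their average, [(-1) + (-3)]/2 = -2.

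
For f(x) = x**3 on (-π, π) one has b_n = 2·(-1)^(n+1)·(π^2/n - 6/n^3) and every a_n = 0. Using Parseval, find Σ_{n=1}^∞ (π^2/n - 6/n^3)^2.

Parseval: Σ b_n^2 = (1/π) ∫_{-π}^{π} f(x)^2 dx = 2*pi**6/7.
b_n^2 = 4·(π^2/n - 6/n^3)^2, so the sum equals (2*pi**6/7)/4 = pi**6/14.

pi**6/14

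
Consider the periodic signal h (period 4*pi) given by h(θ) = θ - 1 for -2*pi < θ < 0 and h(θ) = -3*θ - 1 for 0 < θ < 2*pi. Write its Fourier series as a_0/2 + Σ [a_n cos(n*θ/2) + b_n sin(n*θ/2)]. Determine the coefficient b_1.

-4

b_1 = (1/(2*pi)) ∫_{-2*pi}^{2*pi} h(θ) sin(θ/2) dθ.
Split the integral at the breakpoints.
Integrating by parts (boundary term plus one more integral), an antiderivative of (θ - 1) sin(θ/2) is -2*θ*cos(θ/2) + 4*sin(θ/2) + 2*cos(θ/2); evaluating from -2*pi to 0: ∫_{-2*pi}^{0} (θ - 1) sin(θ/2) dθ = (2) - (-4*pi - 2) = 4 + 4*pi.
Integrating by parts (boundary term plus one more integral), an antiderivative of (-3*θ - 1) sin(θ/2) is 6*θ*cos(θ/2) - 12*sin(θ/2) + 2*cos(θ/2); evaluating from 0 to 2*pi: ∫_{0}^{2*pi} (-3*θ - 1) sin(θ/2) dθ = (-12*pi - 2) - (2) = -12*pi - 4.
Summing the pieces and multiplying by (1/(2*pi)) gives b_1 = -4.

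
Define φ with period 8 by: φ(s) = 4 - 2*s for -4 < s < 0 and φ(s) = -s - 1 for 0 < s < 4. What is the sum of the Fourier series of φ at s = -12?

s = -12 differs from s = -4 by -1 full period(s), and the series is 8-periodic.
At s = -4 the one-sided limits are φ(-4^-) = -5 and φ(-4^+) = 12.
By Dirichlet's theorem the series converges to their average, [(-5) + (12)]/2 = 7/2.

7/2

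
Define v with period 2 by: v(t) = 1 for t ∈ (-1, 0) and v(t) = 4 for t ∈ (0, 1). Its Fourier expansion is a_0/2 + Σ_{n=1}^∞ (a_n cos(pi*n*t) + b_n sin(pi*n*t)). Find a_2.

0

a_2 = ∫_{-1}^{1} v(t) cos(2*pi*t) dt.
Split the integral at the breakpoints.
Directly, an antiderivative of (1) cos(2*pi*t) is sin(2*pi*t)/(2*pi); evaluating from -1 to 0: ∫_{-1}^{0} (1) cos(2*pi*t) dt = (0) - (0) = 0.
Directly, an antiderivative of (4) cos(2*pi*t) is 2*sin(2*pi*t)/pi; evaluating from 0 to 1: ∫_{0}^{1} (4) cos(2*pi*t) dt = (0) - (0) = 0.
Summing the pieces gives a_2 = 0.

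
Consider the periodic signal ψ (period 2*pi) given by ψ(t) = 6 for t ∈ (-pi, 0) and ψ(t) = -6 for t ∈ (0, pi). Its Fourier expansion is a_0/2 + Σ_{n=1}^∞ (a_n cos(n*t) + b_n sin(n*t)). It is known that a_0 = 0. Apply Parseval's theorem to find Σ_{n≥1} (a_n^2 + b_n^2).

Parseval: a_0^2/2 + Σ_{n≥1} (a_n^2+b_n^2) = 1/pi ∫_{-pi}^{pi} ψ(t)^2 dt = 72.
Subtract a_0^2/2 = 0: Σ (a_n^2+b_n^2) = 72.

72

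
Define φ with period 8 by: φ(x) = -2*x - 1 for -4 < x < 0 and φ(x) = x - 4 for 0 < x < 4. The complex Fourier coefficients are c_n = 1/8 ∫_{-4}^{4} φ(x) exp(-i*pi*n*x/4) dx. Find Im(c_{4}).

Since φ is real-valued, Im(c_{4}) = -1/8 ∫_{-4}^{4} φ(x) sin(pi*x) dx = -b_{4}/2.
Split the integral at the breakpoints.
Integrating by parts (boundary term plus one more integral), an antiderivative of (-2*x - 1) sin(pi*x) is 2*x*cos(pi*x)/pi - 2*sin(pi*x)/pi**2 + cos(pi*x)/pi; evaluating from -4 to 0: ∫_{-4}^{0} (-2*x - 1) sin(pi*x) dx = (1/pi) - (-7/pi) = 8/pi.
Integrating by parts (boundary term plus one more integral), an antiderivative of (x - 4) sin(pi*x) is -x*cos(pi*x)/pi + sin(pi*x)/pi**2 + 4*cos(pi*x)/pi; evaluating from 0 to 4: ∫_{0}^{4} (x - 4) sin(pi*x) dx = (0) - (4/pi) = -4/pi.
So ∫_{-4}^{4} φ(x) sin(pi*x) dx = 4/pi.
Hence Im(c_{4}) = (-1/8)·(4/pi) = -1/(2*pi).

-1/(2*pi)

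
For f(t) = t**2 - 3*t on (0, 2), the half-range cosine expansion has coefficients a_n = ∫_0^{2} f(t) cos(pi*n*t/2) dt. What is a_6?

a_6 = ∫_0^{2} (t**2 - 3*t) cos(3*pi*t) dt.
Integrating by parts twice (tabular method), an antiderivative of (t**2 - 3*t) cos(3*pi*t) is t**2*sin(3*pi*t)/(3*pi) - t*sin(3*pi*t)/pi + 2*t*cos(3*pi*t)/(9*pi**2) - 2*sin(3*pi*t)/(27*pi**3) - cos(3*pi*t)/(3*pi**2); evaluating from 0 to 2: ∫_{0}^{2} (t**2 - 3*t) cos(3*pi*t) dt = (1/(9*pi**2)) - (-1/(3*pi**2)) = 4/(9*pi**2).
Hence a_6 = 4/(9*pi**2).

4/(9*pi**2)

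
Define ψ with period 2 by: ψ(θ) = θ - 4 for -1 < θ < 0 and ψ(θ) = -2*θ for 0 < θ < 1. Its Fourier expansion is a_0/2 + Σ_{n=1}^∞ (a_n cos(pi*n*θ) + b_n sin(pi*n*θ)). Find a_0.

a_0 = ∫_{-1}^{1} ψ(θ) dθ = -11/2.

-11/2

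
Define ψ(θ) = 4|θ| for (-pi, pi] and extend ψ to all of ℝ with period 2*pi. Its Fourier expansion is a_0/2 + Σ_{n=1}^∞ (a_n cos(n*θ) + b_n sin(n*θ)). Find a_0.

4*pi

a_0 = 1/pi ∫_{-pi}^{pi} ψ(θ) dθ = 1/pi · (4*pi**2) = 4*pi.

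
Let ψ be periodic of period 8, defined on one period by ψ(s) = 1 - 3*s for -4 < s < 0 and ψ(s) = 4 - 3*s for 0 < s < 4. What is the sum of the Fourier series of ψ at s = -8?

s = -8 differs from s = 0 by -1 full period(s), and the series is 8-periodic.
At s = 0 the one-sided limits are ψ(0^-) = 1 and ψ(0^+) = 4.
By Dirichlet's theorem the series converges to their average, [(1) + (4)]/2 = 5/2.

5/2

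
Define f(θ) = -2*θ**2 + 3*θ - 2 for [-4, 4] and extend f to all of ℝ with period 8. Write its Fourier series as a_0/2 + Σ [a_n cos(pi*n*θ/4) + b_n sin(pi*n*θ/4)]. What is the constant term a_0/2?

-38/3

a_0 = 1/4 ∫_{-4}^{4} f(θ) dθ = 1/4 · (-304/3) = -76/3.
So the constant term a_0/2 = -38/3.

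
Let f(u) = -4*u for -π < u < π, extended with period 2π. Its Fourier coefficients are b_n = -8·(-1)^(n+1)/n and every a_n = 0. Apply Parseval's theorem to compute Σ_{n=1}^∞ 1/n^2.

pi**2/6

Parseval: Σ b_n^2 = (1/π) ∫_{-π}^{π} f(u)^2 du = 32*pi**2/3.
Σ b_n^2 = Σ 64/n^2, so Σ 1/n^2 = (32*pi**2/3)/64 = pi**2/6.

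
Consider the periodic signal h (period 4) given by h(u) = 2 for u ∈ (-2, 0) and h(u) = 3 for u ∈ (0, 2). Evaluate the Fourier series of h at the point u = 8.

5/2

u = 8 differs from u = 0 by 2 full period(s), and the series is 4-periodic.
At u = 0 the one-sided limits are h(0^-) = 2 and h(0^+) = 3.
By Dirichlet's theorem the series converges to their average, [(2) + (3)]/2 = 5/2.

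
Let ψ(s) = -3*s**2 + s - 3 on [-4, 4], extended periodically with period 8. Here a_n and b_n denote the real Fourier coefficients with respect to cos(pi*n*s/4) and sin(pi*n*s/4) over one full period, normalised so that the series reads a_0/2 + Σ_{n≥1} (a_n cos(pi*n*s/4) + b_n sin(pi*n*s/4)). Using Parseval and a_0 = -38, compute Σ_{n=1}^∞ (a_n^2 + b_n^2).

Parseval: a_0^2/2 + Σ_{n≥1} (a_n^2+b_n^2) = 1/4 ∫_{-4}^{4} ψ(s)^2 ds = 17134/15.
Subtract a_0^2/2 = 722: Σ (a_n^2+b_n^2) = 6304/15.

6304/15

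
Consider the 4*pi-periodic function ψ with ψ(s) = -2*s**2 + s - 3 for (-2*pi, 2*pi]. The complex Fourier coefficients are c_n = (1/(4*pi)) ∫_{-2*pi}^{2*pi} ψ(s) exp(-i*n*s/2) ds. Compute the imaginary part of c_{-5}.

Since ψ is real-valued, Im(c_{-5}) = -(1/(4*pi)) ∫_{-2*pi}^{2*pi} ψ(s) sin(-5*s/2) ds = b_{5}/2.
Integrating by parts twice (tabular method), an antiderivative of (-2*s**2 + s - 3) sin(-5*s/2) is -4*s**2*cos(5*s/2)/5 + 16*s*sin(5*s/2)/25 + 2*s*cos(5*s/2)/5 - 4*sin(5*s/2)/25 - 118*cos(5*s/2)/125; evaluating from -2*pi to 2*pi: ∫_{-2*pi}^{2*pi} (-2*s**2 + s - 3) sin(-5*s/2) ds = (-4*pi/5 + 118/125 + 16*pi**2/5) - (118/125 + 4*pi/5 + 16*pi**2/5) = -8*pi/5.
Hence Im(c_{-5}) = (-1/(4*pi))·(-8*pi/5) = 2/5.

2/5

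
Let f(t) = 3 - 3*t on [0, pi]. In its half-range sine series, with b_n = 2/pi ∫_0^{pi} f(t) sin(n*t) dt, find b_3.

-2 + 4/pi

b_3 = 2/pi ∫_0^{pi} (3 - 3*t) sin(3*t) dt.
Integrating by parts (boundary term plus one more integral), an antiderivative of (3 - 3*t) sin(3*t) is t*cos(3*t) - sin(3*t)/3 - cos(3*t); evaluating from 0 to pi: ∫_{0}^{pi} (3 - 3*t) sin(3*t) dt = (1 - pi) - (-1) = 2 - pi.
Hence b_3 = (2/pi)·(2 - pi) = -2 + 4/pi.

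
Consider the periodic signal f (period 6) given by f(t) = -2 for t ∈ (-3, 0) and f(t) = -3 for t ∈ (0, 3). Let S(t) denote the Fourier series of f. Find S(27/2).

t = 27/2 differs from t = 3/2 by 2 full period(s), and the series is 6-periodic.
f is continuous at t = 3/2 with value -3, so the series converges to -3 there.

-3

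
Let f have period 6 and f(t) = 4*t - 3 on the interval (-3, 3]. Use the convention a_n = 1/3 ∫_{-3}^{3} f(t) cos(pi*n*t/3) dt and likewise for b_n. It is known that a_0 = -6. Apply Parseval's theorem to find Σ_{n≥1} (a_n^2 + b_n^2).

96

Parseval: a_0^2/2 + Σ_{n≥1} (a_n^2+b_n^2) = 1/3 ∫_{-3}^{3} f(t)^2 dt = 114.
Subtract a_0^2/2 = 18: Σ (a_n^2+b_n^2) = 96.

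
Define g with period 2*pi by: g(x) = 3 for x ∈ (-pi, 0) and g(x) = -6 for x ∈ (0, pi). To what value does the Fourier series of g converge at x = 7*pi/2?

x = 7*pi/2 differs from x = -pi/2 by 2 full period(s), and the series is 2*pi-periodic.
g is continuous at x = -pi/2 with value 3, so the series converges to 3 there.

3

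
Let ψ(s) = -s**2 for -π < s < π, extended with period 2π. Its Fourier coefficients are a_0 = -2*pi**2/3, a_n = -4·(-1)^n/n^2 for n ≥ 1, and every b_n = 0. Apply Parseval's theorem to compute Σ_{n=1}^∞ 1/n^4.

Parseval: a_0^2/2 + Σ a_n^2 = (1/π) ∫_{-π}^{π} ψ(s)^2 ds = 2*pi**4/5.
Subtract a_0^2/2 = 2*pi**4/9: Σ a_n^2 = 8*pi**4/45.
Since a_n^2 = 16/n^4, Σ 1/n^4 = pi**4/90.

pi**4/90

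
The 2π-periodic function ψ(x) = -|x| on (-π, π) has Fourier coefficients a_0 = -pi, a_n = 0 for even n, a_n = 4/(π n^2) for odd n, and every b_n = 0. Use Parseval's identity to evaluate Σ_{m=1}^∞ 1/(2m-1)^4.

Parseval: a_0^2/2 + Σ a_n^2 = (1/π) ∫_{-π}^{π} ψ(x)^2 dx = 2*pi**2/3.
Subtract a_0^2/2 = pi**2/2: Σ a_n^2 = pi**2/6.
Only odd n contribute, with a_n^2 = 16/(π^2 n^4), so Σ_{m≥1} 1/(2m-1)^4 = π^2·(pi**2/6)/16 = pi**4/96.

pi**4/96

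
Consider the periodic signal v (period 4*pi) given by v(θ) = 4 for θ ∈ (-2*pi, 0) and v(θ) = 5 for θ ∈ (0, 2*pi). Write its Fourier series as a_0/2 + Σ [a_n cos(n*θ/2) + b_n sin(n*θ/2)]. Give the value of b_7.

b_7 = (1/(2*pi)) ∫_{-2*pi}^{2*pi} v(θ) sin(7*θ/2) dθ.
Split the integral at the breakpoints.
Directly, an antiderivative of (4) sin(7*θ/2) is -8*cos(7*θ/2)/7; evaluating from -2*pi to 0: ∫_{-2*pi}^{0} (4) sin(7*θ/2) dθ = (-8/7) - (8/7) = -16/7.
Directly, an antiderivative of (5) sin(7*θ/2) is -10*cos(7*θ/2)/7; evaluating from 0 to 2*pi: ∫_{0}^{2*pi} (5) sin(7*θ/2) dθ = (10/7) - (-10/7) = 20/7.
Summing the pieces and multiplying by (1/(2*pi)) gives b_7 = 2/(7*pi).

2/(7*pi)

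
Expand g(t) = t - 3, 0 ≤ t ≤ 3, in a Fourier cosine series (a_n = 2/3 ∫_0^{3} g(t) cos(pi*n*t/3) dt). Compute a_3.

-4/(3*pi**2)

a_3 = 2/3 ∫_0^{3} (t - 3) cos(pi*t) dt.
Integrating by parts (boundary term plus one more integral), an antiderivative of (t - 3) cos(pi*t) is t*sin(pi*t)/pi - 3*sin(pi*t)/pi + cos(pi*t)/pi**2; evaluating from 0 to 3: ∫_{0}^{3} (t - 3) cos(pi*t) dt = (-1/pi**2) - (pi**(-2)) = -2/pi**2.
Hence a_3 = (2/3)·(-2/pi**2) = -4/(3*pi**2).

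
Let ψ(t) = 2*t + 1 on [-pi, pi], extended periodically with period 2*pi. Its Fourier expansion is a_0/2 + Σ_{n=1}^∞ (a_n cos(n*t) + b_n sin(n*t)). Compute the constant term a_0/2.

a_0 = 1/pi ∫_{-pi}^{pi} ψ(t) dt = 1/pi · (2*pi) = 2.
So the constant term a_0/2 = 1.

1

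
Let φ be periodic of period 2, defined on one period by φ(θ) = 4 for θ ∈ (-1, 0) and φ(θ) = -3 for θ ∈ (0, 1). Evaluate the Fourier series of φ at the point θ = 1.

θ = 1 differs from θ = -1 by 1 full period(s), and the series is 2-periodic.
At θ = -1 the one-sided limits are φ(-1^-) = -3 and φ(-1^+) = 4.
By Dirichlet's theorem the series converges to their average, [(-3) + (4)]/2 = 1/2.

1/2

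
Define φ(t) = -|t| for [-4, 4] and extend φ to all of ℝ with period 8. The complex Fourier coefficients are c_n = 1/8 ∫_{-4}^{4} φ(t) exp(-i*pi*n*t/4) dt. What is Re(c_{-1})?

8/pi**2

Since φ is real-valued, Re(c_{-1}) = 1/8 ∫_{-4}^{4} φ(t) cos(-pi*t/4) dt = a_{1}/2.
φ is even and cos(-pi*t/4) is even, so the integrand is even: ∫_{-4}^{4} φ(t) cos(-pi*t/4) dt = 2∫_0^{4} φ(t) cos(-pi*t/4) dt.
Integrating by parts (boundary term plus one more integral), an antiderivative of (-t) cos(-pi*t/4) is -4*t*sin(pi*t/4)/pi - 16*cos(pi*t/4)/pi**2; evaluating from 0 to 4: ∫_{0}^{4} (-t) cos(-pi*t/4) dt = (16/pi**2) - (-16/pi**2) = 32/pi**2.
So ∫_{-4}^{4} φ(t) cos(-pi*t/4) dt = 64/pi**2.
Hence Re(c_{-1}) = (1/8)·(64/pi**2) = 8/pi**2.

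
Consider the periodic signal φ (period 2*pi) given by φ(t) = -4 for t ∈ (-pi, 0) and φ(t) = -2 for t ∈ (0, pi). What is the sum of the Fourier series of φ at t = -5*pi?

-3

t = -5*pi differs from t = -pi by -2 full period(s), and the series is 2*pi-periodic.
At t = -pi the one-sided limits are φ(-pi^-) = -2 and φ(-pi^+) = -4.
By Dirichlet's theorem the series converges to their average, [(-2) + (-4)]/2 = -3.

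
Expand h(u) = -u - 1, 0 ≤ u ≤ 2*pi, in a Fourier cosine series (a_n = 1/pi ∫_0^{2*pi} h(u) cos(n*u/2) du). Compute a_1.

a_1 = 1/pi ∫_0^{2*pi} (-u - 1) cos(u/2) du.
Integrating by parts (boundary term plus one more integral), an antiderivative of (-u - 1) cos(u/2) is -2*u*sin(u/2) - 2*sin(u/2) - 4*cos(u/2); evaluating from 0 to 2*pi: ∫_{0}^{2*pi} (-u - 1) cos(u/2) du = (4) - (-4) = 8.
Hence a_1 = (1/pi)·(8) = 8/pi.

8/pi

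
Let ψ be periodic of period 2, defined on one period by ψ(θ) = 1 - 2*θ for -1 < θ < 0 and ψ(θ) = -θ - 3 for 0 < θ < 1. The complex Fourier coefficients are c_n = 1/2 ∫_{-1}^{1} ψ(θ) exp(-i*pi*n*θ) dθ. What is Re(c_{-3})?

-1/(9*pi**2)

Since ψ is real-valued, Re(c_{-3}) = 1/2 ∫_{-1}^{1} ψ(θ) cos(-3*pi*θ) dθ = a_{3}/2.
Split the integral at the breakpoints.
Integrating by parts (boundary term plus one more integral), an antiderivative of (1 - 2*θ) cos(-3*pi*θ) is -2*θ*sin(3*pi*θ)/(3*pi) + sin(3*pi*θ)/(3*pi) - 2*cos(3*pi*θ)/(9*pi**2); evaluating from -1 to 0: ∫_{-1}^{0} (1 - 2*θ) cos(-3*pi*θ) dθ = (-2/(9*pi**2)) - (2/(9*pi**2)) = -4/(9*pi**2).
Integrating by parts (boundary term plus one more integral), an antiderivative of (-θ - 3) cos(-3*pi*θ) is -θ*sin(3*pi*θ)/(3*pi) - sin(3*pi*θ)/pi - cos(3*pi*θ)/(9*pi**2); evaluating from 0 to 1: ∫_{0}^{1} (-θ - 3) cos(-3*pi*θ) dθ = (1/(9*pi**2)) - (-1/(9*pi**2)) = 2/(9*pi**2).
So ∫_{-1}^{1} ψ(θ) cos(-3*pi*θ) dθ = -2/(9*pi**2).
Hence Re(c_{-3}) = (1/2)·(-2/(9*pi**2)) = -1/(9*pi**2).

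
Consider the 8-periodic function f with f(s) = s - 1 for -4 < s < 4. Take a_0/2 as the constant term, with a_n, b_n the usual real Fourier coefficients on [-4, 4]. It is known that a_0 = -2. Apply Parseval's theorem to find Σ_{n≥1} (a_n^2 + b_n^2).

Parseval: a_0^2/2 + Σ_{n≥1} (a_n^2+b_n^2) = 1/4 ∫_{-4}^{4} f(s)^2 ds = 38/3.
Subtract a_0^2/2 = 2: Σ (a_n^2+b_n^2) = 32/3.

32/3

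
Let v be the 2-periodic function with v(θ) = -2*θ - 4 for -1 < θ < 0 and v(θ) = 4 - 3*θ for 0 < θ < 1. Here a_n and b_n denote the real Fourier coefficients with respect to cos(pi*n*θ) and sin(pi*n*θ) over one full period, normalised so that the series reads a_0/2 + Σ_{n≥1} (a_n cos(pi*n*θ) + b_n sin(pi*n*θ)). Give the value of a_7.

2/(49*pi**2)

a_7 = ∫_{-1}^{1} v(θ) cos(7*pi*θ) dθ.
Split the integral at the breakpoints.
Integrating by parts (boundary term plus one more integral), an antiderivative of (-2*θ - 4) cos(7*pi*θ) is -2*θ*sin(7*pi*θ)/(7*pi) - 4*sin(7*pi*θ)/(7*pi) - 2*cos(7*pi*θ)/(49*pi**2); evaluating from -1 to 0: ∫_{-1}^{0} (-2*θ - 4) cos(7*pi*θ) dθ = (-2/(49*pi**2)) - (2/(49*pi**2)) = -4/(49*pi**2).
Integrating by parts (boundary term plus one more integral), an antiderivative of (4 - 3*θ) cos(7*pi*θ) is -3*θ*sin(7*pi*θ)/(7*pi) + 4*sin(7*pi*θ)/(7*pi) - 3*cos(7*pi*θ)/(49*pi**2); evaluating from 0 to 1: ∫_{0}^{1} (4 - 3*θ) cos(7*pi*θ) dθ = (3/(49*pi**2)) - (-3/(49*pi**2)) = 6/(49*pi**2).
Summing the pieces gives a_7 = 2/(49*pi**2).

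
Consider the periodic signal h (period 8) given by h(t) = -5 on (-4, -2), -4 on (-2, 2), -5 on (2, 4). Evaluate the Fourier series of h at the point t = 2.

-9/2

At t = 2 the one-sided limits are h(2^-) = -4 and h(2^+) = -5.
By Dirichlet's theorem the series converges to their average, [(-4) + (-5)]/2 = -9/2.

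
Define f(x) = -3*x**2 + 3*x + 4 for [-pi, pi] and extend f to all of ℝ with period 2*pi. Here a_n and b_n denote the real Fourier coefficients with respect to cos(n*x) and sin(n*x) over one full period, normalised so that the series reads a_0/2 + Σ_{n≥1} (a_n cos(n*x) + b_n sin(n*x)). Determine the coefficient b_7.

b_7 = 1/pi ∫_{-pi}^{pi} f(x) sin(7*x) dx.
Integrating by parts twice (tabular method), an antiderivative of (-3*x**2 + 3*x + 4) sin(7*x) is 3*x**2*cos(7*x)/7 - 6*x*sin(7*x)/49 - 3*x*cos(7*x)/7 + 3*sin(7*x)/49 - 202*cos(7*x)/343; evaluating from -pi to pi: ∫_{-pi}^{pi} (-3*x**2 + 3*x + 4) sin(7*x) dx = (-3*pi**2/7 + 202/343 + 3*pi/7) - (-3*pi**2/7 - 3*pi/7 + 202/343) = 6*pi/7.
Hence b_7 = (1/pi)·(6*pi/7) = 6/7.

6/7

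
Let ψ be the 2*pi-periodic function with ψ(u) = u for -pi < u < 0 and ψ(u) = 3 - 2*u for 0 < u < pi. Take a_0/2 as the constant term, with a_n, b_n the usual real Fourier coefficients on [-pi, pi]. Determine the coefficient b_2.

1/2

b_2 = 1/pi ∫_{-pi}^{pi} ψ(u) sin(2*u) du.
Split the integral at the breakpoints.
Integrating by parts (boundary term plus one more integral), an antiderivative of (u) sin(2*u) is -u*cos(2*u)/2 + sin(2*u)/4; evaluating from -pi to 0: ∫_{-pi}^{0} (u) sin(2*u) du = (0) - (pi/2) = -pi/2.
Integrating by parts (boundary term plus one more integral), an antiderivative of (3 - 2*u) sin(2*u) is u*cos(2*u) - sin(2*u)/2 - 3*cos(2*u)/2; evaluating from 0 to pi: ∫_{0}^{pi} (3 - 2*u) sin(2*u) du = (-3/2 + pi) - (-3/2) = pi.
Summing the pieces and multiplying by (1/pi) gives b_2 = 1/2.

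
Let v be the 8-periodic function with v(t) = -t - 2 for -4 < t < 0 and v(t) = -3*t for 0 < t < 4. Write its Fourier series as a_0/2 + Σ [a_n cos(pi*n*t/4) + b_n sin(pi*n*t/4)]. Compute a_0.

a_0 = 1/4 ∫_{-4}^{4} v(t) dt = 1/4 · (-24) = -6.

-6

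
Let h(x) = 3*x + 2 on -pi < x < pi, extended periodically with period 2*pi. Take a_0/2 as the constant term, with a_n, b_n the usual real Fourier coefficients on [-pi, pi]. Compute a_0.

a_0 = 1/pi ∫_{-pi}^{pi} h(x) dx = 1/pi · (4*pi) = 4.

4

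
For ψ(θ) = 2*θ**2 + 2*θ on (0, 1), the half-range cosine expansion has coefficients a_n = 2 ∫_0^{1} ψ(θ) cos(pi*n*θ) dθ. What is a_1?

a_1 = 2 ∫_0^{1} (2*θ**2 + 2*θ) cos(pi*θ) dθ.
Integrating by parts twice (tabular method), an antiderivative of (2*θ**2 + 2*θ) cos(pi*θ) is 2*θ**2*sin(pi*θ)/pi + 2*θ*sin(pi*θ)/pi + 4*θ*cos(pi*θ)/pi**2 - 4*sin(pi*θ)/pi**3 + 2*cos(pi*θ)/pi**2; evaluating from 0 to 1: ∫_{0}^{1} (2*θ**2 + 2*θ) cos(pi*θ) dθ = (-6/pi**2) - (2/pi**2) = -8/pi**2.
Hence a_1 = 2·(-8/pi**2) = -16/pi**2.

-16/pi**2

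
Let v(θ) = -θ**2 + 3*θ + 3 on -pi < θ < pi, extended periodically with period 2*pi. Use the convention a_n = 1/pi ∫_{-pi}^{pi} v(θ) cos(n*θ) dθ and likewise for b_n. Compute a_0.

6 - 2*pi**2/3

a_0 = 1/pi ∫_{-pi}^{pi} v(θ) dθ = 1/pi · (2*pi*(9 - pi**2)/3) = 6 - 2*pi**2/3.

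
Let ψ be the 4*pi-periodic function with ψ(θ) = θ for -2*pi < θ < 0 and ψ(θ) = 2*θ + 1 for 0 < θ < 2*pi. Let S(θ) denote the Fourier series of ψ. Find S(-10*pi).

θ = -10*pi differs from θ = -2*pi by -2 full period(s), and the series is 4*pi-periodic.
At θ = -2*pi the one-sided limits are ψ(-2*pi^-) = 1 + 4*pi and ψ(-2*pi^+) = -2*pi.
By Dirichlet's theorem the series converges to their average, [(1 + 4*pi) + (-2*pi)]/2 = 1/2 + pi.

1/2 + pi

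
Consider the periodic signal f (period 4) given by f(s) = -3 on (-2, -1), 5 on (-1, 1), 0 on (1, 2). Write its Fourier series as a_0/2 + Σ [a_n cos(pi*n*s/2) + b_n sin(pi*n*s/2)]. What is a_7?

a_7 = 1/2 ∫_{-2}^{2} f(s) cos(7*pi*s/2) ds.
Split the integral at the breakpoints.
Directly, an antiderivative of (-3) cos(7*pi*s/2) is -6*sin(7*pi*s/2)/(7*pi); evaluating from -2 to -1: ∫_{-2}^{-1} (-3) cos(7*pi*s/2) ds = (-6/(7*pi)) - (0) = -6/(7*pi).
Directly, an antiderivative of (5) cos(7*pi*s/2) is 10*sin(7*pi*s/2)/(7*pi); evaluating from -1 to 1: ∫_{-1}^{1} (5) cos(7*pi*s/2) ds = (-10/(7*pi)) - (10/(7*pi)) = -20/(7*pi).
∫_{1}^{2} (0) cos(7*pi*s/2) ds = 0.
Summing the pieces and multiplying by (1/2) gives a_7 = -13/(7*pi).

-13/(7*pi)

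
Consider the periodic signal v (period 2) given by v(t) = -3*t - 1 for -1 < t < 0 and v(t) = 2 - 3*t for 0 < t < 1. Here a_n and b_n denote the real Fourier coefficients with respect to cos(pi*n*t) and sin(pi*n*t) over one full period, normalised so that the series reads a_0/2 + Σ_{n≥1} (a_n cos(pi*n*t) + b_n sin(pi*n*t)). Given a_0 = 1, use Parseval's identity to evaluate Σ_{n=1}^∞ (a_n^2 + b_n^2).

Parseval: a_0^2/2 + Σ_{n≥1} (a_n^2+b_n^2) = ∫_{-1}^{1} v(t)^2 dt = 2.
Subtract a_0^2/2 = 1/2: Σ (a_n^2+b_n^2) = 3/2.

3/2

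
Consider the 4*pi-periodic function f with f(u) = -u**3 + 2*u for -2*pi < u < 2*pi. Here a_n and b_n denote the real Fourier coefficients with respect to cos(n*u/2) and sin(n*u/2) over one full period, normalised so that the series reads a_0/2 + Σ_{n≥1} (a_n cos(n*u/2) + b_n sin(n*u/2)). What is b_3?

56/9 - 16*pi**2/3

b_3 = (1/(2*pi)) ∫_{-2*pi}^{2*pi} f(u) sin(3*u/2) du.
f is odd and sin(3*u/2) is odd, so the integrand is even and b_3 = 1/pi ∫_0^{2*pi} f(u) sin(3*u/2) du.
Integrating by parts three times (tabular method), an antiderivative of (-u**3 + 2*u) sin(3*u/2) is 2*u**3*cos(3*u/2)/3 - 4*u**2*sin(3*u/2)/3 - 28*u*cos(3*u/2)/9 + 56*sin(3*u/2)/27; evaluating from 0 to 2*pi: ∫_{0}^{2*pi} (-u**3 + 2*u) sin(3*u/2) du = (8*pi*(7 - 6*pi**2)/9) - (0) = 8*pi*(7 - 6*pi**2)/9.
Hence b_3 = (1/pi)·(8*pi*(7 - 6*pi**2)/9) = 56/9 - 16*pi**2/3.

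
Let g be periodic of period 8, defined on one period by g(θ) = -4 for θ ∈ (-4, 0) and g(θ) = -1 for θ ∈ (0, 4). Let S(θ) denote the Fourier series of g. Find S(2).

-1

g is continuous at θ = 2 with value -1, so the series converges to -1 there.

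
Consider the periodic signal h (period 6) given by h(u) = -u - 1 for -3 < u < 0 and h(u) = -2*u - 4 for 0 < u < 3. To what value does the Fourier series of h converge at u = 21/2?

u = 21/2 differs from u = -3/2 by 2 full period(s), and the series is 6-periodic.
h is continuous at u = -3/2 with value 1/2, so the series converges to 1/2 there.

1/2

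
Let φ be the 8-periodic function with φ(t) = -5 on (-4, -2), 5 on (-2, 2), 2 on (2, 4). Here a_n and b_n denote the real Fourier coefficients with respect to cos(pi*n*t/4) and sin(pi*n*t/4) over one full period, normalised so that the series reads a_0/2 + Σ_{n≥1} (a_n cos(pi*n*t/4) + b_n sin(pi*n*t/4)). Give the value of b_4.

b_4 = 1/4 ∫_{-4}^{4} φ(t) sin(pi*t) dt.
Split the integral at the breakpoints.
Directly, an antiderivative of (-5) sin(pi*t) is 5*cos(pi*t)/pi; evaluating from -4 to -2: ∫_{-4}^{-2} (-5) sin(pi*t) dt = (5/pi) - (5/pi) = 0.
Directly, an antiderivative of (5) sin(pi*t) is -5*cos(pi*t)/pi; evaluating from -2 to 2: ∫_{-2}^{2} (5) sin(pi*t) dt = (-5/pi) - (-5/pi) = 0.
Directly, an antiderivative of (2) sin(pi*t) is -2*cos(pi*t)/pi; evaluating from 2 to 4: ∫_{2}^{4} (2) sin(pi*t) dt = (-2/pi) - (-2/pi) = 0.
Summing the pieces and multiplying by (1/4) gives b_4 = 0.

0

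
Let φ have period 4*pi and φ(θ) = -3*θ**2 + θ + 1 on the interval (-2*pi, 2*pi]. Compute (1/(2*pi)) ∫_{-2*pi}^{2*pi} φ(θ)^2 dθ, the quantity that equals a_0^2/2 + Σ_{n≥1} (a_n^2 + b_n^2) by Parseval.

-40*pi**2/3 + 2 + 288*pi**4/5

(1/(2*pi)) ∫_{-2*pi}^{2*pi} φ(θ)^2 dθ = (1/(2*pi)) · (4*pi*(-100*pi**2 + 15 + 432*pi**4)/15) = -40*pi**2/3 + 2 + 288*pi**4/5.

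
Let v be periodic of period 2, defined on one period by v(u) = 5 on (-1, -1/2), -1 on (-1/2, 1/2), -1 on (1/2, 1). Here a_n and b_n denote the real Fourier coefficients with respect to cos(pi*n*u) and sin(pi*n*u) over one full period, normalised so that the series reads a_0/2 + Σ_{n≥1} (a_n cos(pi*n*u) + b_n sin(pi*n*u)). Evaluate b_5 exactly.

b_5 = ∫_{-1}^{1} v(u) sin(5*pi*u) du.
Split the integral at the breakpoints.
Directly, an antiderivative of (5) sin(5*pi*u) is -cos(5*pi*u)/pi; evaluating from -1 to -1/2: ∫_{-1}^{-1/2} (5) sin(5*pi*u) du = (0) - (1/pi) = -1/pi.
Directly, an antiderivative of (-1) sin(5*pi*u) is cos(5*pi*u)/(5*pi); evaluating from -1/2 to 1/2: ∫_{-1/2}^{1/2} (-1) sin(5*pi*u) du = (0) - (0) = 0.
Directly, an antiderivative of (-1) sin(5*pi*u) is cos(5*pi*u)/(5*pi); evaluating from 1/2 to 1: ∫_{1/2}^{1} (-1) sin(5*pi*u) du = (-1/(5*pi)) - (0) = -1/(5*pi).
Summing the pieces gives b_5 = -6/(5*pi).

-6/(5*pi)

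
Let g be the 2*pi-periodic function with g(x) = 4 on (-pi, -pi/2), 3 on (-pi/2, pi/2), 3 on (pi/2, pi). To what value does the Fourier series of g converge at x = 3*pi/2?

7/2

x = 3*pi/2 differs from x = -pi/2 by 1 full period(s), and the series is 2*pi-periodic.
At x = -pi/2 the one-sided limits are g(-pi/2^-) = 4 and g(-pi/2^+) = 3.
By Dirichlet's theorem the series converges to their average, [(4) + (3)]/2 = 7/2.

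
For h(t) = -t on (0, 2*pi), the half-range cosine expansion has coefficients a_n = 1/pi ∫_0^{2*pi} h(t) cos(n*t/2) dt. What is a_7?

8/(49*pi)

a_7 = 1/pi ∫_0^{2*pi} (-t) cos(7*t/2) dt.
Integrating by parts (boundary term plus one more integral), an antiderivative of (-t) cos(7*t/2) is -2*t*sin(7*t/2)/7 - 4*cos(7*t/2)/49; evaluating from 0 to 2*pi: ∫_{0}^{2*pi} (-t) cos(7*t/2) dt = (4/49) - (-4/49) = 8/49.
Hence a_7 = (1/pi)·(8/49) = 8/(49*pi).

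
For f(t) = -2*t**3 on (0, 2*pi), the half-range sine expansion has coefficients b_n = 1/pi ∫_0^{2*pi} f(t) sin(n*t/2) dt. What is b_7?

b_7 = 1/pi ∫_0^{2*pi} (-2*t**3) sin(7*t/2) dt.
Integrating by parts three times (tabular method), an antiderivative of (-2*t**3) sin(7*t/2) is 4*t**3*cos(7*t/2)/7 - 24*t**2*sin(7*t/2)/49 - 96*t*cos(7*t/2)/343 + 192*sin(7*t/2)/2401; evaluating from 0 to 2*pi: ∫_{0}^{2*pi} (-2*t**3) sin(7*t/2) dt = (32*pi*(6 - 49*pi**2)/343) - (0) = 32*pi*(6 - 49*pi**2)/343.
Hence b_7 = (1/pi)·(32*pi*(6 - 49*pi**2)/343) = 192/343 - 32*pi**2/7.

192/343 - 32*pi**2/7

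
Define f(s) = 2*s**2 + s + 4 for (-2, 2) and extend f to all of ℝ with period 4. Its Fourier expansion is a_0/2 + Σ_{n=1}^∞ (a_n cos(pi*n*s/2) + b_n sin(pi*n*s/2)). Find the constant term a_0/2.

20/3

a_0 = 1/2 ∫_{-2}^{2} f(s) ds = 1/2 · (80/3) = 40/3.
So the constant term a_0/2 = 20/3.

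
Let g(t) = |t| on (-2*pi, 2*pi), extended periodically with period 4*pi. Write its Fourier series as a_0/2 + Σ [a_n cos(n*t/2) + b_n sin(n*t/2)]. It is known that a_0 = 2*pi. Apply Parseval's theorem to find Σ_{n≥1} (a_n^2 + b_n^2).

2*pi**2/3

Parseval: a_0^2/2 + Σ_{n≥1} (a_n^2+b_n^2) = (1/(2*pi)) ∫_{-2*pi}^{2*pi} g(t)^2 dt = 8*pi**2/3.
Subtract a_0^2/2 = 2*pi**2: Σ (a_n^2+b_n^2) = 2*pi**2/3.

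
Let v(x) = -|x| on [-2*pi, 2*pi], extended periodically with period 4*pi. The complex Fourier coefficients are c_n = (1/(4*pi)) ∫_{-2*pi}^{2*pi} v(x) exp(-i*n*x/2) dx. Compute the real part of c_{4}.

0

Since v is real-valued, Re(c_{4}) = (1/(4*pi)) ∫_{-2*pi}^{2*pi} v(x) cos(2*x) dx = a_{4}/2.
v is even and cos(2*x) is even, so the integrand is even: ∫_{-2*pi}^{2*pi} v(x) cos(2*x) dx = 2∫_0^{2*pi} v(x) cos(2*x) dx.
Integrating by parts (boundary term plus one more integral), an antiderivative of (-x) cos(2*x) is -x*sin(2*x)/2 - cos(2*x)/4; evaluating from 0 to 2*pi: ∫_{0}^{2*pi} (-x) cos(2*x) dx = (-1/4) - (-1/4) = 0.
So ∫_{-2*pi}^{2*pi} v(x) cos(2*x) dx = 0.
Hence Re(c_{4}) = (1/(4*pi))·(0) = 0.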